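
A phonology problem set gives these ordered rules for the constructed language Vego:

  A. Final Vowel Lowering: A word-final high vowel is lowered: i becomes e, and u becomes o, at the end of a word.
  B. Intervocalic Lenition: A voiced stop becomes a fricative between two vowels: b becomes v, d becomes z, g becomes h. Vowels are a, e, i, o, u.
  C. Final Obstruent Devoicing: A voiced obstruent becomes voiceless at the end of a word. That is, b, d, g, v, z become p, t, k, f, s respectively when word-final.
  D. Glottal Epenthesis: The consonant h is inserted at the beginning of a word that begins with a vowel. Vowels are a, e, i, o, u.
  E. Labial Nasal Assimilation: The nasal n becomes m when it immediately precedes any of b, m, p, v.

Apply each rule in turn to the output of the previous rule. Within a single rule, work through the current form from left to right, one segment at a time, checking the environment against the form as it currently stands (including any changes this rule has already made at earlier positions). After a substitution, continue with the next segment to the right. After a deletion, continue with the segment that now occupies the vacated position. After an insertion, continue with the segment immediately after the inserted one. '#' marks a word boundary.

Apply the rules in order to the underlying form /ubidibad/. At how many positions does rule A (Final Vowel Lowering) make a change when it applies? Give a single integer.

0

A Final Vowel Lowering: no change — [ubidibad]
B Intervocalic Lenition: [ubidibad] → [uvizivad]
C Final Obstruent Devoicing: [uvizivad] → [uvizivat]
D Glottal Epenthesis: [uvizivat] → [huvizivat]
E Labial Nasal Assimilation: no change — [huvizivat]
Rule A changed 0 position(s).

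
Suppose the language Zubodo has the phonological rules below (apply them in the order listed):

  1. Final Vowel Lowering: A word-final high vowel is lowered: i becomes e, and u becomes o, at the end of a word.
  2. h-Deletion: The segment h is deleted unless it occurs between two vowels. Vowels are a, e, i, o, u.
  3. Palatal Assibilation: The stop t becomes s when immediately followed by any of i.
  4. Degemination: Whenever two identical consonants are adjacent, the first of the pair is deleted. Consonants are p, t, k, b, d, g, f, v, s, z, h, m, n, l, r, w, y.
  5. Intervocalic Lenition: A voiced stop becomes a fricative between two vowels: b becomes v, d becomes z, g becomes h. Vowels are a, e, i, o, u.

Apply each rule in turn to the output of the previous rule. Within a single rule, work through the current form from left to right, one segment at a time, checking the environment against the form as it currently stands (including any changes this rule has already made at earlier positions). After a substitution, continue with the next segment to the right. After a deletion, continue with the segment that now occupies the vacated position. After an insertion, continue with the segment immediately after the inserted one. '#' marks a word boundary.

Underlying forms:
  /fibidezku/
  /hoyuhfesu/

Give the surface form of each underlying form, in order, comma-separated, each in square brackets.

/fibidezku/:
  1 Final Vowel Lowering: [fibidezku] → [fibidezko]
  2 h-Deletion: no change — [fibidezko]
  3 Palatal Assibilation: no change — [fibidezko]
  4 Degemination: no change — [fibidezko]
  5 Intervocalic Lenition: [fibidezko] → [fivizezko]
/hoyuhfesu/:
  1 Final Vowel Lowering: [hoyuhfesu] → [hoyuhfeso]
  2 h-Deletion: [hoyuhfeso] → [oyufeso]
  3 Palatal Assibilation: no change — [oyufeso]
  4 Degemination: no change — [oyufeso]
  5 Intervocalic Lenition: no change — [oyufeso]

[fivizezko], [oyufeso]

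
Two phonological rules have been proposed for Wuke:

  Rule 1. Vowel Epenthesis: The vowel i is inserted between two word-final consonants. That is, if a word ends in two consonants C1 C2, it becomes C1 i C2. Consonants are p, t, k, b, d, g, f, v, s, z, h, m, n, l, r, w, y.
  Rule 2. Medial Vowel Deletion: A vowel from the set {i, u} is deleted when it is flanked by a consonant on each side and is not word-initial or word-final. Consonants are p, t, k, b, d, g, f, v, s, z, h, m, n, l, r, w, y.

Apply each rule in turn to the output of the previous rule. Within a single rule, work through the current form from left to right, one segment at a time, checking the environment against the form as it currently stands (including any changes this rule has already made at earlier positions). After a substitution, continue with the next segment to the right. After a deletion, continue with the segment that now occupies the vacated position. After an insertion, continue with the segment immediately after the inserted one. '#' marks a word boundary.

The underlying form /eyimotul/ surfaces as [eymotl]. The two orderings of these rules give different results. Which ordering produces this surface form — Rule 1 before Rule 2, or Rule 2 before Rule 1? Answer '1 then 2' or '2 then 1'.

Order 1 then 2:
  1 Vowel Epenthesis: no change — [eyimotul]
  2 Medial Vowel Deletion: [eyimotul] → [eymotl]
  result: [eymotl]
Order 2 then 1:
  2 Medial Vowel Deletion: [eyimotul] → [eymotl]
  1 Vowel Epenthesis: [eymotl] → [eymotil]
  result: [eymotil]

1 then 2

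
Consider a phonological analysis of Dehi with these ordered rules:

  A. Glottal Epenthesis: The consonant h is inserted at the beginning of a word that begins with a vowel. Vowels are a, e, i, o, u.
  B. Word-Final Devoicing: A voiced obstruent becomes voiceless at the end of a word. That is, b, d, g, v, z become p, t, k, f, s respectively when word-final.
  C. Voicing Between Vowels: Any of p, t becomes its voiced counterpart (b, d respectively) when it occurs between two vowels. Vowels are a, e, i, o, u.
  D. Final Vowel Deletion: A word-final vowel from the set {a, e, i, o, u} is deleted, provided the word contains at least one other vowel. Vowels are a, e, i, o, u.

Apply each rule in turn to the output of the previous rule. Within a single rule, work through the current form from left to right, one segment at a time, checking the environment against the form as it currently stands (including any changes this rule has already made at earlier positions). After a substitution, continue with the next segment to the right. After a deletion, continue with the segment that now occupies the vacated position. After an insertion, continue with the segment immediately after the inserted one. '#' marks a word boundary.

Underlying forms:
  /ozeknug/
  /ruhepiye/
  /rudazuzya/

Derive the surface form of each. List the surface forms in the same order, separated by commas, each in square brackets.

/ozeknug/:
  A Glottal Epenthesis: [ozeknug] → [hozeknug]
  B Word-Final Devoicing: [hozeknug] → [hozeknuk]
  C Voicing Between Vowels: no change — [hozeknuk]
  D Final Vowel Deletion: no change — [hozeknuk]
/ruhepiye/:
  A Glottal Epenthesis: no change — [ruhepiye]
  B Word-Final Devoicing: no change — [ruhepiye]
  C Voicing Between Vowels: [ruhepiye] → [ruhebiye]
  D Final Vowel Deletion: [ruhebiye] → [ruhebiy]
/rudazuzya/:
  A Glottal Epenthesis: no change — [rudazuzya]
  B Word-Final Devoicing: no change — [rudazuzya]
  C Voicing Between Vowels: no change — [rudazuzya]
  D Final Vowel Deletion: [rudazuzya] → [rudazuzy]

[hozeknuk], [ruhebiy], [rudazuzy]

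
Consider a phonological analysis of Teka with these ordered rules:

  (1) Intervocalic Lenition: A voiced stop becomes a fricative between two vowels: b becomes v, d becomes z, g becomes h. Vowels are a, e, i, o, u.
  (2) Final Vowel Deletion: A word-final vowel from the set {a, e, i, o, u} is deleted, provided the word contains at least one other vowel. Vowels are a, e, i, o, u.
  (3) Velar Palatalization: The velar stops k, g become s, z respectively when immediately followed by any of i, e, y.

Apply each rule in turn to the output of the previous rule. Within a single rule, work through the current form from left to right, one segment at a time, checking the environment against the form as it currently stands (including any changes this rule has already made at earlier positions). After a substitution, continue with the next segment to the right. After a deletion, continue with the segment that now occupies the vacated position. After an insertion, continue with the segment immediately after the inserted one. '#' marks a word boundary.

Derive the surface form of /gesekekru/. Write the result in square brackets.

(1) Intervocalic Lenition: no change — [gesekekru]
(2) Final Vowel Deletion: [gesekekru] → [gesekekr]
(3) Velar Palatalization: [gesekekr] → [zesesekr]

[zesesekr]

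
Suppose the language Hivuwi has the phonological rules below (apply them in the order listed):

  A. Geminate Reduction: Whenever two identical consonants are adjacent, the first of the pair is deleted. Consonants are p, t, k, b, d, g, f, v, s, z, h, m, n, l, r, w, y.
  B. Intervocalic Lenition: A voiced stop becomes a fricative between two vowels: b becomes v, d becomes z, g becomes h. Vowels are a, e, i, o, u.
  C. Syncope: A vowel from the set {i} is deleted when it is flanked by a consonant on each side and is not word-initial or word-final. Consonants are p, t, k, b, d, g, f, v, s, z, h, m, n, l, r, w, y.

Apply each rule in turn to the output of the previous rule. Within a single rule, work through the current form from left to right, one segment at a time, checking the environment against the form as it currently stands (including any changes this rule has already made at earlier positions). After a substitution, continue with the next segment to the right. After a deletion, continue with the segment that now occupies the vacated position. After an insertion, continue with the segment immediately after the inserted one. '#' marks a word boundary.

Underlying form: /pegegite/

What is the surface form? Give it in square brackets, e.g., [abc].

A Geminate Reduction: no change — [pegegite]
B Intervocalic Lenition: [pegegite] → [pehehite]
C Syncope: [pehehite] → [pehehte]

[pehehte]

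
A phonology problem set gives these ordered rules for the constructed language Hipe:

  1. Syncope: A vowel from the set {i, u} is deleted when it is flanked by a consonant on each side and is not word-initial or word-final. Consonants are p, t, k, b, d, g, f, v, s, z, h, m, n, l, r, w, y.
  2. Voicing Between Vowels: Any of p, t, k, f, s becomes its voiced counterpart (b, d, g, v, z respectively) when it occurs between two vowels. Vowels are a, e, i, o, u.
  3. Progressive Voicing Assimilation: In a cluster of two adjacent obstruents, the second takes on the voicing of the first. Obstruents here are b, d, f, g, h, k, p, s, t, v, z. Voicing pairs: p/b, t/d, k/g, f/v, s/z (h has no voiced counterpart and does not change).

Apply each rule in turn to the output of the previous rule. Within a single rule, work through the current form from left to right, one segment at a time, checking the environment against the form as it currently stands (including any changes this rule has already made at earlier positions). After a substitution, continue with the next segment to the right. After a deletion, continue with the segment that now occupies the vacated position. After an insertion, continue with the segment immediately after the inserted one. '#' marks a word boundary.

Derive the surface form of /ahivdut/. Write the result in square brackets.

[ahftt]

1 Syncope: [ahivdut] → [ahvdt]
2 Voicing Between Vowels: no change — [ahvdt]
3 Progressive Voicing Assimilation: [ahvdt] → [ahftt]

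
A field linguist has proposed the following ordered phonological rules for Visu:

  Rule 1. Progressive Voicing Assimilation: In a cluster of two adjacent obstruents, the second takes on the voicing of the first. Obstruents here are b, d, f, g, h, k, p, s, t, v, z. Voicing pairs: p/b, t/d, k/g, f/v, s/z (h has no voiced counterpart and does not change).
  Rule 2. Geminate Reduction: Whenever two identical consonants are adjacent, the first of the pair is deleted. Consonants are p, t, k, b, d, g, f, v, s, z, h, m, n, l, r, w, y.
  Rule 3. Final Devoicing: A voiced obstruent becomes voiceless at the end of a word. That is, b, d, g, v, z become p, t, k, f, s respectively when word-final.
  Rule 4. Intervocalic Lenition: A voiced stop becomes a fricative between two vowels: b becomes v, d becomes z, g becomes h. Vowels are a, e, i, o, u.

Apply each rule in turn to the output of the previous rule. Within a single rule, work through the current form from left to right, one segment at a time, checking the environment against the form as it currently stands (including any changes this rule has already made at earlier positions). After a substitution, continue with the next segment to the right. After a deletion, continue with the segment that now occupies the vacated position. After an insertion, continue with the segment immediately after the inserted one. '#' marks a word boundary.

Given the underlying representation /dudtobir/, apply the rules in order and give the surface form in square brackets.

[duzovir]

Rule 1 Progressive Voicing Assimilation: [dudtobir] → [duddobir]
Rule 2 Geminate Reduction: [duddobir] → [dudobir]
Rule 3 Final Devoicing: no change — [dudobir]
Rule 4 Intervocalic Lenition: [dudobir] → [duzovir]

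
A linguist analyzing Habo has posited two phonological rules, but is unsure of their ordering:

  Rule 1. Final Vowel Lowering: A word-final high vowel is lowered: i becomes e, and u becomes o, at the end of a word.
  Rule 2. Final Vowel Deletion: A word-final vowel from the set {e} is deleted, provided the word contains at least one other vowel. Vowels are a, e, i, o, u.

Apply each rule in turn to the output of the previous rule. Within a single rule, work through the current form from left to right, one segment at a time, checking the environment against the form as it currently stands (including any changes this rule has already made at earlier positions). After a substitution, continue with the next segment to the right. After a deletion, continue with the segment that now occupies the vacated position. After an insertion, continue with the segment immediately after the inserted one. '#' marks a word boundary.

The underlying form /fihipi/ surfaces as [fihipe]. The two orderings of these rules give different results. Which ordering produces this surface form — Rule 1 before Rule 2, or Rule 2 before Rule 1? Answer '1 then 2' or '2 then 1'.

2 then 1

Order 1 then 2:
  1 Final Vowel Lowering: [fihipi] → [fihipe]
  2 Final Vowel Deletion: [fihipe] → [fihip]
  result: [fihip]
Order 2 then 1:
  2 Final Vowel Deletion: no change — [fihipi]
  1 Final Vowel Lowering: [fihipi] → [fihipe]
  result: [fihipe]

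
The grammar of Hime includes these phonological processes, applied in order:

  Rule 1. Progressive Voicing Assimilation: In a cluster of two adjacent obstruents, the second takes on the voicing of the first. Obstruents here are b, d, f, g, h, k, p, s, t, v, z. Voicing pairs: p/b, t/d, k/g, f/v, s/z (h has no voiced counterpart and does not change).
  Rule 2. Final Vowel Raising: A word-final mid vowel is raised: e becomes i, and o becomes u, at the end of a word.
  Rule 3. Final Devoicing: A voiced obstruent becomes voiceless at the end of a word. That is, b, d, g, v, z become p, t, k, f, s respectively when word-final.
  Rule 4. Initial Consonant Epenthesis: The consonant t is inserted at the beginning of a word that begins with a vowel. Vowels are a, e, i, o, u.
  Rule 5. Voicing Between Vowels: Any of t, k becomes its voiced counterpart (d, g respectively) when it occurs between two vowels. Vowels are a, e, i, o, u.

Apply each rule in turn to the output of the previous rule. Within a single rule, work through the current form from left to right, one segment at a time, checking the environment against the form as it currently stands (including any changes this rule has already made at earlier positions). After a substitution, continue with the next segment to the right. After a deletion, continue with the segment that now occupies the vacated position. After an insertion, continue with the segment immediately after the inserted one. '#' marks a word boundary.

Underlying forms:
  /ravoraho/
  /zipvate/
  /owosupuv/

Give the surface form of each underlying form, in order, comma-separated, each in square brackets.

/ravoraho/:
  Rule 1 Progressive Voicing Assimilation: no change — [ravoraho]
  Rule 2 Final Vowel Raising: [ravoraho] → [ravorahu]
  Rule 3 Final Devoicing: no change — [ravorahu]
  Rule 4 Initial Consonant Epenthesis: no change — [ravorahu]
  Rule 5 Voicing Between Vowels: no change — [ravorahu]
/zipvate/:
  Rule 1 Progressive Voicing Assimilation: [zipvate] → [zipfate]
  Rule 2 Final Vowel Raising: [zipfate] → [zipfati]
  Rule 3 Final Devoicing: no change — [zipfati]
  Rule 4 Initial Consonant Epenthesis: no change — [zipfati]
  Rule 5 Voicing Between Vowels: [zipfati] → [zipfadi]
/owosupuv/:
  Rule 1 Progressive Voicing Assimilation: no change — [owosupuv]
  Rule 2 Final Vowel Raising: no change — [owosupuv]
  Rule 3 Final Devoicing: [owosupuv] → [owosupuf]
  Rule 4 Initial Consonant Epenthesis: [owosupuf] → [towosupuf]
  Rule 5 Voicing Between Vowels: no change — [towosupuf]

[ravorahu], [zipfadi], [towosupuf]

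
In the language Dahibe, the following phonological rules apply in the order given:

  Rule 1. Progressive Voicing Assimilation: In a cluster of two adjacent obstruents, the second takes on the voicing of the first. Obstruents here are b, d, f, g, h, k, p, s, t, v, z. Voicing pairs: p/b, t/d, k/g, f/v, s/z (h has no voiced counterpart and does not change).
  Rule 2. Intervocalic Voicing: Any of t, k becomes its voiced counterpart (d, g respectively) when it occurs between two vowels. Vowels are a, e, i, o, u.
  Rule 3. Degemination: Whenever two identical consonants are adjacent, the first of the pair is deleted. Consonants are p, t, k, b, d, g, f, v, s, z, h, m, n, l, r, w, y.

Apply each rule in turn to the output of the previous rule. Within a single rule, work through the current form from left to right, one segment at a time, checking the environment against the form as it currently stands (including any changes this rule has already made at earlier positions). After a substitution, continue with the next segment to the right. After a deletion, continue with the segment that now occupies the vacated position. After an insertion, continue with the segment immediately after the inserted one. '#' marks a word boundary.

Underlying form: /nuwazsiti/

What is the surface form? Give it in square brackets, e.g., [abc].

Rule 1 Progressive Voicing Assimilation: [nuwazsiti] → [nuwazziti]
Rule 2 Intervocalic Voicing: [nuwazziti] → [nuwazzidi]
Rule 3 Degemination: [nuwazzidi] → [nuwazidi]

[nuwazidi]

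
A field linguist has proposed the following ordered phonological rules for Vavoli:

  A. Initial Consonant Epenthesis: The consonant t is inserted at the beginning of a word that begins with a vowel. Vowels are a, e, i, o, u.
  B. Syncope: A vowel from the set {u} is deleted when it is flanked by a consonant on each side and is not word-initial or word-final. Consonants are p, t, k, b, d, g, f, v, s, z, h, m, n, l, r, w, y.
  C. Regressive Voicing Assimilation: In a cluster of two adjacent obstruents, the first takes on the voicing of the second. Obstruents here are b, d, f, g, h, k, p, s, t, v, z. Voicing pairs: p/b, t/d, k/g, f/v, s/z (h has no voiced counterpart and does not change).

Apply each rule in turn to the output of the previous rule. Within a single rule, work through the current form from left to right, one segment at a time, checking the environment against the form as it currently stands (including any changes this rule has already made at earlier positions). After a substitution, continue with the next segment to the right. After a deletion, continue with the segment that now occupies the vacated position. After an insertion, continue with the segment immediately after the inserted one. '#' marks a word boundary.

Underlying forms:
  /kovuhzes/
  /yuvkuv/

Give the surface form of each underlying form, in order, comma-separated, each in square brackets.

[kofhzes], [yfgv]

/kovuhzes/:
  A Initial Consonant Epenthesis: no change — [kovuhzes]
  B Syncope: [kovuhzes] → [kovhzes]
  C Regressive Voicing Assimilation: [kovhzes] → [kofhzes]
/yuvkuv/:
  A Initial Consonant Epenthesis: no change — [yuvkuv]
  B Syncope: [yuvkuv] → [yvkv]
  C Regressive Voicing Assimilation: [yvkv] → [yfgv]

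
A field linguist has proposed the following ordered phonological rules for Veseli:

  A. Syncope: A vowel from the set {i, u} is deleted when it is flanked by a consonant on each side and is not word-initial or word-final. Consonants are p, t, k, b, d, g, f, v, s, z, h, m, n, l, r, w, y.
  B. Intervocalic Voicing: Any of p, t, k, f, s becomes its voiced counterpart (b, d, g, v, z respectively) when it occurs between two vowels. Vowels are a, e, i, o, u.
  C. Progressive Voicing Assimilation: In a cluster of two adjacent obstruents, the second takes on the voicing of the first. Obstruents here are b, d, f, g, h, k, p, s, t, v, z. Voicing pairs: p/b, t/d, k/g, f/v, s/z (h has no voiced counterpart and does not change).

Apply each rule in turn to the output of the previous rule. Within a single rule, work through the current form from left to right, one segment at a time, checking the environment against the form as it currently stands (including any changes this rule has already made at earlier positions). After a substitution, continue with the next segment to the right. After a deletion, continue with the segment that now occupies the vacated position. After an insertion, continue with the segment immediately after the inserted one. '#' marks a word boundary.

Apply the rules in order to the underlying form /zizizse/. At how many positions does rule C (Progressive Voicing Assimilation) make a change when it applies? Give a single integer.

A Syncope: [zizizse] → [zzzse]
B Intervocalic Voicing: no change — [zzzse]
C Progressive Voicing Assimilation: [zzzse] → [zzzze]
Rule C changed 1 position(s).

1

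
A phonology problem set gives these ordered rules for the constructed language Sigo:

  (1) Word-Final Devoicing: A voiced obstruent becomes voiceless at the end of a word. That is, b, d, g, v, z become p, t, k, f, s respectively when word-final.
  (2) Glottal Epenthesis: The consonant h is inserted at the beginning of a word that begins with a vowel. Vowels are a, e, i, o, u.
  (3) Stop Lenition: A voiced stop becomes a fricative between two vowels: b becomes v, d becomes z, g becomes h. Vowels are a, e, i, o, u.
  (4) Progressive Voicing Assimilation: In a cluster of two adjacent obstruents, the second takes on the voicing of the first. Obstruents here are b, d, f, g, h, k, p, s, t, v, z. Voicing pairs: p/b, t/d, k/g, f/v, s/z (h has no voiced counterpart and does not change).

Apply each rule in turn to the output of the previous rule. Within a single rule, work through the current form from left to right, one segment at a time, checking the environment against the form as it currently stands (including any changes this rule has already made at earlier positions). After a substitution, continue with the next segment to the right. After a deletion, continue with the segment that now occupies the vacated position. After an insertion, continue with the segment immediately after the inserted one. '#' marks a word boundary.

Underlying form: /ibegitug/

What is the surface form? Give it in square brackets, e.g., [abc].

(1) Word-Final Devoicing: [ibegitug] → [ibegituk]
(2) Glottal Epenthesis: [ibegituk] → [hibegituk]
(3) Stop Lenition: [hibegituk] → [hivehituk]
(4) Progressive Voicing Assimilation: no change — [hivehituk]

[hivehituk]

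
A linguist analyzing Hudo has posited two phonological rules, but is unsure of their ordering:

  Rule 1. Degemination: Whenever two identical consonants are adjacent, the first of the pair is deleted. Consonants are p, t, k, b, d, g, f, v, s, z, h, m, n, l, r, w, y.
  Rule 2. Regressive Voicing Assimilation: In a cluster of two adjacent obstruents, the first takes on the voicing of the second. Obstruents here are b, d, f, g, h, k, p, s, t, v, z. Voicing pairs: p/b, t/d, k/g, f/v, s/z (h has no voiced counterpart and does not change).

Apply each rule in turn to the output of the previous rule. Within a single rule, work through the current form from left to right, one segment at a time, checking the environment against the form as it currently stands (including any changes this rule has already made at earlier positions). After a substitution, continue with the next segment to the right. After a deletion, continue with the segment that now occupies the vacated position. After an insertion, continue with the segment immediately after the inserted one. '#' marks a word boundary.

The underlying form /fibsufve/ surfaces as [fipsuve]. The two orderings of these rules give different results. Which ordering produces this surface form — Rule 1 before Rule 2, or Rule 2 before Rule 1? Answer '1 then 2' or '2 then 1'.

2 then 1

Order 1 then 2:
  1 Degemination: no change — [fibsufve]
  2 Regressive Voicing Assimilation: [fibsufve] → [fipsuvve]
  result: [fipsuvve]
Order 2 then 1:
  2 Regressive Voicing Assimilation: [fibsufve] → [fipsuvve]
  1 Degemination: [fipsuvve] → [fipsuve]
  result: [fipsuve]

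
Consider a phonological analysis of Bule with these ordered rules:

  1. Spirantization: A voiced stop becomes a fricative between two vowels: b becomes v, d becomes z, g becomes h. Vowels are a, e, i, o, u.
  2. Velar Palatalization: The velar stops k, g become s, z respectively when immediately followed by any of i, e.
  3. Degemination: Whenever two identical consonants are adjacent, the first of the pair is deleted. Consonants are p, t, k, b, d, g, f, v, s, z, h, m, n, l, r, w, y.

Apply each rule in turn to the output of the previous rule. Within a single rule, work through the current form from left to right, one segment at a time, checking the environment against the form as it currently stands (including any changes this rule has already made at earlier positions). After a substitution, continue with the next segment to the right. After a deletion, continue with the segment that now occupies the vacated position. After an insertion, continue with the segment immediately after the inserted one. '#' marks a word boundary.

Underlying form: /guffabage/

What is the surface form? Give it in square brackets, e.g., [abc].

[gufavahe]

1 Spirantization: [guffabage] → [guffavahe]
2 Velar Palatalization: no change — [guffavahe]
3 Degemination: [guffavahe] → [gufavahe]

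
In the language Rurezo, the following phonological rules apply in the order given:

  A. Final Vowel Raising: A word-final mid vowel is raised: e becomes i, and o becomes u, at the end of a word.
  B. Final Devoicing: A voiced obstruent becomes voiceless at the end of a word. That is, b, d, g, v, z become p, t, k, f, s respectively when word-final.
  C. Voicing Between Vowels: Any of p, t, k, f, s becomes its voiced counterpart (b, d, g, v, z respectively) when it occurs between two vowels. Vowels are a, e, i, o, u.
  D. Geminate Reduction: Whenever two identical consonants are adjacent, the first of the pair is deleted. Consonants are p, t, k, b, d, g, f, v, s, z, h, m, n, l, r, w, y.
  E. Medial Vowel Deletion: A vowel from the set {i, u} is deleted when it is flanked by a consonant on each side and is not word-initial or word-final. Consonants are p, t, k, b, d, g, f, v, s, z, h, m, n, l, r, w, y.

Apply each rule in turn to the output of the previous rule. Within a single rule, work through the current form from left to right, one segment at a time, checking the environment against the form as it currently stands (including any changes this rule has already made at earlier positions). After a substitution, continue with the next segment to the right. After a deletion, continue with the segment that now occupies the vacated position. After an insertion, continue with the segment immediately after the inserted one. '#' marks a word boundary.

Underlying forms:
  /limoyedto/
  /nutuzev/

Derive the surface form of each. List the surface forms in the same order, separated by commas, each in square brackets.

/limoyedto/:
  A Final Vowel Raising: [limoyedto] → [limoyedtu]
  B Final Devoicing: no change — [limoyedtu]
  C Voicing Between Vowels: no change — [limoyedtu]
  D Geminate Reduction: no change — [limoyedtu]
  E Medial Vowel Deletion: [limoyedtu] → [lmoyedtu]
/nutuzev/:
  A Final Vowel Raising: no change — [nutuzev]
  B Final Devoicing: [nutuzev] → [nutuzef]
  C Voicing Between Vowels: [nutuzef] → [nuduzef]
  D Geminate Reduction: no change — [nuduzef]
  E Medial Vowel Deletion: [nuduzef] → [ndzef]

[lmoyedtu], [ndzef]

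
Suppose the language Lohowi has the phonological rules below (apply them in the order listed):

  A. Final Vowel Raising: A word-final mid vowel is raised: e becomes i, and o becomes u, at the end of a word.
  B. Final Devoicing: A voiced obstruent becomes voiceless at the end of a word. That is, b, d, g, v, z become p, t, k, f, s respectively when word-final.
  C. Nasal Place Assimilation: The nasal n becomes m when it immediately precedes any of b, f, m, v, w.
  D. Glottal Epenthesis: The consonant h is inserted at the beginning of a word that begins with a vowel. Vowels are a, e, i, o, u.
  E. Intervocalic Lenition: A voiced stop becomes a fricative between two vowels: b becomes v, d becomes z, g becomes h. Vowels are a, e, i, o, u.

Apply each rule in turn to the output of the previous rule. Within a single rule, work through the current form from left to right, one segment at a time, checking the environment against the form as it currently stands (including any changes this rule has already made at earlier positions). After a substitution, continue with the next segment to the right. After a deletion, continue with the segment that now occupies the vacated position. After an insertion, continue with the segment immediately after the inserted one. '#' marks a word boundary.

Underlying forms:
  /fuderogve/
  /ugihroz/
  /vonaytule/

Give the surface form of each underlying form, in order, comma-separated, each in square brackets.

/fuderogve/:
  A Final Vowel Raising: [fuderogve] → [fuderogvi]
  B Final Devoicing: no change — [fuderogvi]
  C Nasal Place Assimilation: no change — [fuderogvi]
  D Glottal Epenthesis: no change — [fuderogvi]
  E Intervocalic Lenition: [fuderogvi] → [fuzerogvi]
/ugihroz/:
  A Final Vowel Raising: no change — [ugihroz]
  B Final Devoicing: [ugihroz] → [ugihros]
  C Nasal Place Assimilation: no change — [ugihros]
  D Glottal Epenthesis: [ugihros] → [hugihros]
  E Intervocalic Lenition: [hugihros] → [huhihros]
/vonaytule/:
  A Final Vowel Raising: [vonaytule] → [vonaytuli]
  B Final Devoicing: no change — [vonaytuli]
  C Nasal Place Assimilation: no change — [vonaytuli]
  D Glottal Epenthesis: no change — [vonaytuli]
  E Intervocalic Lenition: no change — [vonaytuli]

[fuzerogvi], [huhihros], [vonaytuli]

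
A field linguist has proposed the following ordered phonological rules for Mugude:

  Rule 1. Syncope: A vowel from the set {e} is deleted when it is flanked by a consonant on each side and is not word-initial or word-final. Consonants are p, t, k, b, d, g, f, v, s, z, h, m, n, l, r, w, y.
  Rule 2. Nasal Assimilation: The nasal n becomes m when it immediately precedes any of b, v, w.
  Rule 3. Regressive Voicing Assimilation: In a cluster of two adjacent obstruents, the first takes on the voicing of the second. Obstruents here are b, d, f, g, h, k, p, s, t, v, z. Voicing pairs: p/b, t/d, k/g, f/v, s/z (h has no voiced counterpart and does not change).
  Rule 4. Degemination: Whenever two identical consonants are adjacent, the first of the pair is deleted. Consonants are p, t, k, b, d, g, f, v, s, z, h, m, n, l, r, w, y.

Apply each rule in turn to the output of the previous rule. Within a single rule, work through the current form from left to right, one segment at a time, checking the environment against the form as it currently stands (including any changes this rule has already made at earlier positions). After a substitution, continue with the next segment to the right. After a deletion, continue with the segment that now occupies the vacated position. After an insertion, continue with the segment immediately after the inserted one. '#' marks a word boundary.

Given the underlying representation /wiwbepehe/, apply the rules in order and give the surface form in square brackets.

Rule 1 Syncope: [wiwbepehe] → [wiwbphe]
Rule 2 Nasal Assimilation: no change — [wiwbphe]
Rule 3 Regressive Voicing Assimilation: [wiwbphe] → [wiwpphe]
Rule 4 Degemination: [wiwpphe] → [wiwphe]

[wiwphe]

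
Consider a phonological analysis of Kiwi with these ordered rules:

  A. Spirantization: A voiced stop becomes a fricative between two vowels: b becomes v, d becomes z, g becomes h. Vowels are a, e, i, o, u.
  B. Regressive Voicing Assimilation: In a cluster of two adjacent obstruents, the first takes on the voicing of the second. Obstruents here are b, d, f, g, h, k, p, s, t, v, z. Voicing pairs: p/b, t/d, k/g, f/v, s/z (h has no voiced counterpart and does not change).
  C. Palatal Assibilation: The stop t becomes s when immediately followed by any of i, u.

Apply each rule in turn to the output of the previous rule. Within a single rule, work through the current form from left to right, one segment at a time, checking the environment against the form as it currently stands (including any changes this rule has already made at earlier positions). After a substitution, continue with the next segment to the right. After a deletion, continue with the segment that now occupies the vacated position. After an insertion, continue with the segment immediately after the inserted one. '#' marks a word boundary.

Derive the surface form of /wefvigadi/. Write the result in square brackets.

[wevvihazi]

A Spirantization: [wefvigadi] → [wefvihazi]
B Regressive Voicing Assimilation: [wefvihazi] → [wevvihazi]
C Palatal Assibilation: no change — [wevvihazi]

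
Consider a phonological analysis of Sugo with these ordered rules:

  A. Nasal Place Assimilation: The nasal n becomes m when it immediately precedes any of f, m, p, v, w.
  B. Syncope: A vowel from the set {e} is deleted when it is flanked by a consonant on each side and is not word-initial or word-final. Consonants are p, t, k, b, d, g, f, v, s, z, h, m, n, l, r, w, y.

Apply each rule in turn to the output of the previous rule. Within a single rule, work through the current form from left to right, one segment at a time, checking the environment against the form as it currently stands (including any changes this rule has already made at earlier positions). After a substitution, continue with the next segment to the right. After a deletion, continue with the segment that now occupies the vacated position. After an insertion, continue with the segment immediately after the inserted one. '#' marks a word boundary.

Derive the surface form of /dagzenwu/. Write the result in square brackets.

A Nasal Place Assimilation: [dagzenwu] → [dagzemwu]
B Syncope: [dagzemwu] → [dagzmwu]

[dagzmwu]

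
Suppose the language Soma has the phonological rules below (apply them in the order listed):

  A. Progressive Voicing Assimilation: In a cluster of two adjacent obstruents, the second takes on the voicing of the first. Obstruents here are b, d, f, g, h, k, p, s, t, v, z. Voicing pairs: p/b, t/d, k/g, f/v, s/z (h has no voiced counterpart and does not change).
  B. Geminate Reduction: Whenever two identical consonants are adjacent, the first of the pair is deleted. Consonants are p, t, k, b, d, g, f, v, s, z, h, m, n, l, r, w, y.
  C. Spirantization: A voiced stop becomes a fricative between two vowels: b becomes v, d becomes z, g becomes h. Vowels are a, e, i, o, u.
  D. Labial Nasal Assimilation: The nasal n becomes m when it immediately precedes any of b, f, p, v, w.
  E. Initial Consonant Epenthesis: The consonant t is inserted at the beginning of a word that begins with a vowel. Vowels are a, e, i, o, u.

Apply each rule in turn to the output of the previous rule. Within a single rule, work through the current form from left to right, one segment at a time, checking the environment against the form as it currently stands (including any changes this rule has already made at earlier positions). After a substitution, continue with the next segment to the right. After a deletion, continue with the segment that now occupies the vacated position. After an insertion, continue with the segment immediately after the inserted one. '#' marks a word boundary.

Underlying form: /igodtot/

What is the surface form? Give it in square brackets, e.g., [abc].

[tihozot]

A Progressive Voicing Assimilation: [igodtot] → [igoddot]
B Geminate Reduction: [igoddot] → [igodot]
C Spirantization: [igodot] → [ihozot]
D Labial Nasal Assimilation: no change — [ihozot]
E Initial Consonant Epenthesis: [ihozot] → [tihozot]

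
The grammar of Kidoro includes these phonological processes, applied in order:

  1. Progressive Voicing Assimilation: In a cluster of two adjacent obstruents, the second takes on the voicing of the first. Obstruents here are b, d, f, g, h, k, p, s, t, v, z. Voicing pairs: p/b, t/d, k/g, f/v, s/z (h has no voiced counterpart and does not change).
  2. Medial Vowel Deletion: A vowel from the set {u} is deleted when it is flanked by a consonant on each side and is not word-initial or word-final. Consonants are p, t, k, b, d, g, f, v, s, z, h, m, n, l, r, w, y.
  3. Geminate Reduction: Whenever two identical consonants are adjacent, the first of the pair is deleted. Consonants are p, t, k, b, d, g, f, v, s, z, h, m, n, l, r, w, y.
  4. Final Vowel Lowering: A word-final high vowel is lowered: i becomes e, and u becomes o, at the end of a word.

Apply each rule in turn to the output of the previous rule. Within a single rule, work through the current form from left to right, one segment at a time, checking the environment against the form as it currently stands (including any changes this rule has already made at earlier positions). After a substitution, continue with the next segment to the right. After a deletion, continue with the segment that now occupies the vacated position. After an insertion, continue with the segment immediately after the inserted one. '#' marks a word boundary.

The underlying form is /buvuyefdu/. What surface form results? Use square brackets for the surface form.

1 Progressive Voicing Assimilation: [buvuyefdu] → [buvuyeftu]
2 Medial Vowel Deletion: [buvuyeftu] → [bvyeftu]
3 Geminate Reduction: no change — [bvyeftu]
4 Final Vowel Lowering: [bvyeftu] → [bvyefto]

[bvyefto]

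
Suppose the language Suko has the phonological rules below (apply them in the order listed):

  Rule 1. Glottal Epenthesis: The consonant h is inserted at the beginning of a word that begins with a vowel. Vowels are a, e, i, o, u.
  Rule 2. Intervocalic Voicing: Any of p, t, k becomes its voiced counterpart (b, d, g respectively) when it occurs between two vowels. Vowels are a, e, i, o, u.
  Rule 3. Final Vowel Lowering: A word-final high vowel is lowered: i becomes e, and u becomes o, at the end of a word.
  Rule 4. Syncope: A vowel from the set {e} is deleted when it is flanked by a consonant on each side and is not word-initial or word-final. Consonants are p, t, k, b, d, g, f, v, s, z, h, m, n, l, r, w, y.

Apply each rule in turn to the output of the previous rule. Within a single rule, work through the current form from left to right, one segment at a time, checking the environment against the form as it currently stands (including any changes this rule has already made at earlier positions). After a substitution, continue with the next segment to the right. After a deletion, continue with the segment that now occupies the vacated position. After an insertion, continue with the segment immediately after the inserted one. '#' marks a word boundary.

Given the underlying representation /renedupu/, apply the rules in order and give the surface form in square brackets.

[rndubo]

Rule 1 Glottal Epenthesis: no change — [renedupu]
Rule 2 Intervocalic Voicing: [renedupu] → [renedubu]
Rule 3 Final Vowel Lowering: [renedubu] → [renedubo]
Rule 4 Syncope: [renedubo] → [rndubo]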